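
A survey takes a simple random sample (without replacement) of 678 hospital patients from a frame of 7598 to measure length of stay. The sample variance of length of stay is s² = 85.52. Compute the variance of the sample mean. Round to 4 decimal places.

0.1149

Under SRS without replacement, Var(ȳ) = (1 − f)·s²/n with f = n/N = 678/7598 = 0.08923401.
Var(ȳ) = (1 − 0.08923401)·85.52/678 = 0.91076599·0.12613569 = 0.1148801.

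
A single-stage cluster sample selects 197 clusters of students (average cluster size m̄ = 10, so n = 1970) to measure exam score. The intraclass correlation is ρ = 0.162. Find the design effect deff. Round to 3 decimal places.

2.458

deff = 1 + (10 − 1)·0.162 = 1 + 1.458 = 2.458.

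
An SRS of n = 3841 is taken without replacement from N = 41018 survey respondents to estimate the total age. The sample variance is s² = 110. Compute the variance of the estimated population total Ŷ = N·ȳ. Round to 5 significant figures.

4.3671 × 10^7

Var(Ŷ) = N²·Var(ȳ) = N²·(1 − n/N)·s²/n.
f = 3841/41018 = 0.09364182; Var(ȳ) = 0.90635818·110/3841 = 0.025956626.
Var(Ŷ) = 41018² · 0.025956626 = 4.3671409 × 10^7.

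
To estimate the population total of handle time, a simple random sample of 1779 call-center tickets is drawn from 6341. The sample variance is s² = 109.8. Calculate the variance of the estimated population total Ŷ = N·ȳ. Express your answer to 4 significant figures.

Var(Ŷ) = N²·Var(ȳ) = N²·(1 − n/N)·s²/n.
f = 1779/6341 = 0.28055512; Var(ȳ) = 0.71944488·109.8/1779 = 0.044404187.
Var(Ŷ) = 6341² · 0.044404187 = 1.785416 × 10^6.

1.785 × 10^6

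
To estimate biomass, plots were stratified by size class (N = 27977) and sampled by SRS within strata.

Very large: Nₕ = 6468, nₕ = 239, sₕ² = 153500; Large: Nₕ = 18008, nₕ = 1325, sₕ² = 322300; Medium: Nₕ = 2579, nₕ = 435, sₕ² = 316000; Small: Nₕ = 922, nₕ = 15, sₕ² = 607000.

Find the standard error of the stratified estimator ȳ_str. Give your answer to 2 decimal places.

13.22

Var(ȳ_str) = Σₕ Wₕ²(1 − fₕ)sₕ²/nₕ with Wₕ = Nₕ/N, N = 27977.
Very large: Wₕ = 0.23118991; term = 0.23118991²·(1 − 0.03695114)·153500/239 = 33.059519.
Large: Wₕ = 0.64367159; term = 0.64367159²·(1 − 0.07357841)·322300/1325 = 93.364499.
Medium: Wₕ = 0.09218286; term = 0.09218286²·(1 − 0.16867003)·316000/435 = 5.1318229.
Small: Wₕ = 0.03295564; term = 0.03295564²·(1 − 0.01626898)·607000/15 = 43.23479.
Sum = 174.79063.
SE = √(174.79063) = 13.22.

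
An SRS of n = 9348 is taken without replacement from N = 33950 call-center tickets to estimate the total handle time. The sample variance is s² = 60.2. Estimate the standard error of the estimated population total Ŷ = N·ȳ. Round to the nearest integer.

2319

Var(Ŷ) = N²·Var(ȳ) = N²·(1 − n/N)·s²/n.
f = 9348/33950 = 0.27534610; Var(ȳ) = 0.72465390·60.2/9348 = 0.0046666843.
Var(Ŷ) = 33950² · 0.0046666843 = 5.378832 × 10^6.
SE(Ŷ) = √(5.378832 × 10^6) = 2319.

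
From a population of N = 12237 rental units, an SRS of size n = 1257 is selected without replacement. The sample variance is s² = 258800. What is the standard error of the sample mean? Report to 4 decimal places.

13.5918

Under SRS without replacement, Var(ȳ) = (1 − f)·s²/n with f = n/N = 1257/12237 = 0.10272126.
Var(ȳ) = (1 − 0.10272126)·258800/1257 = 0.89727874·205.88703 = 184.73806.
SE(ȳ) = √(184.73806) = 13.5918.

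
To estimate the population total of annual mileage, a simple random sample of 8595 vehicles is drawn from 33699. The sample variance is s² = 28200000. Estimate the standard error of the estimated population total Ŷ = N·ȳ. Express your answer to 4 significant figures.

Var(Ŷ) = N²·Var(ȳ) = N²·(1 − n/N)·s²/n.
f = 8595/33699 = 0.25505208; Var(ȳ) = 0.74494792·28200000/8595 = 2444.1572.
Var(Ŷ) = 33699² · 2444.1572 = 2.7756402 × 10^12.
SE(Ŷ) = √(2.7756402 × 10^12) = 1.666 × 10^6.

1.666 × 10^6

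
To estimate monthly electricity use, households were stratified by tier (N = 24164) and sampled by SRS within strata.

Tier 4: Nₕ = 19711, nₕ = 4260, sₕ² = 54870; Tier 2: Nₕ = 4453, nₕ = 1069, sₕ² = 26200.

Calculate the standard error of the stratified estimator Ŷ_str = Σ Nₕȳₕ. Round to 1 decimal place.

65513.9

Var(Ŷ_str) = Σₕ Nₕ²(1 − fₕ)sₕ²/nₕ.
Tier 4: 19711²·(1 − 4260/19711)·54870/4260 = 3.9227498 × 10^9.
Tier 2: 4453²·(1 − 1069/4453)·26200/1069 = 3.6932324 × 10^8.
Sum = 4.292073 × 10^9.
SE = √(4.292073 × 10^9) = 65513.9.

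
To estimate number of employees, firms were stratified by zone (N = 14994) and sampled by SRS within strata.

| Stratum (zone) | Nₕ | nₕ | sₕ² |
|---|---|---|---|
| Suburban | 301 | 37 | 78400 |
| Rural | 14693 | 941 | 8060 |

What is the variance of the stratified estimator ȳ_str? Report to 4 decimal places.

8.4471

Var(ȳ_str) = Σₕ Wₕ²(1 − fₕ)sₕ²/nₕ with Wₕ = Nₕ/N, N = 14994.
Suburban: Wₕ = 0.02007470; term = 0.02007470²·(1 − 0.12292359)·78400/37 = 0.74894469.
Rural: Wₕ = 0.97992530; term = 0.97992530²·(1 − 0.06404410)·8060/941 = 7.6981567.
Sum = 8.4471014.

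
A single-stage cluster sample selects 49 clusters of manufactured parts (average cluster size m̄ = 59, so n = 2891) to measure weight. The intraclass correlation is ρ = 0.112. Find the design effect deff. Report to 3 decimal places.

deff = 1 + (59 − 1)·0.112 = 1 + 6.496 = 7.496.

7.496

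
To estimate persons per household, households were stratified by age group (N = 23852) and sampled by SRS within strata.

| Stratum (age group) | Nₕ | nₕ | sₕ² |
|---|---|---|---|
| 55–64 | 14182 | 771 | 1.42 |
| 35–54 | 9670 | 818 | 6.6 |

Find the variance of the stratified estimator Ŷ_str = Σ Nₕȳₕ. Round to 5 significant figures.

Var(Ŷ_str) = Σₕ Nₕ²(1 − fₕ)sₕ²/nₕ.
55–64: 14182²·(1 − 771/14182)·1.42/771 = 350293.93.
35–54: 9670²·(1 − 818/9670)·6.6/818 = 690650.79.
Sum = 1.0409447 × 10^6.

1.0409 × 10^6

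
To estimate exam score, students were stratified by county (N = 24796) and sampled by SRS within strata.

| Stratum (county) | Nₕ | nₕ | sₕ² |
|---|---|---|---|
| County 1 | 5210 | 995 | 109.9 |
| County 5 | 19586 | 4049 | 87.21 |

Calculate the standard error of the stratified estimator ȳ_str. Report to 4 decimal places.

Var(ȳ_str) = Σₕ Wₕ²(1 − fₕ)sₕ²/nₕ with Wₕ = Nₕ/N, N = 24796.
County 1: Wₕ = 0.21011453; term = 0.21011453²·(1 − 0.19097889)·109.9/995 = 0.0039449968.
County 5: Wₕ = 0.78988547; term = 0.78988547²·(1 − 0.20672930)·87.21/4049 = 0.010660269.
Sum = 0.014605266.
SE = √(0.014605266) = 0.1209.

0.1209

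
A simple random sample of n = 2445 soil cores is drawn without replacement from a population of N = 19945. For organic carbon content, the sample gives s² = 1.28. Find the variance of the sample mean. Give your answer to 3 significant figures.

Under SRS without replacement, Var(ȳ) = (1 − f)·s²/n with f = n/N = 2445/19945 = 0.12258711.
Var(ȳ) = (1 − 0.12258711)·1.28/2445 = 0.87741289·5.2351738 × 10^-4 = 4.593409 × 10^-4.

4.59 × 10^-4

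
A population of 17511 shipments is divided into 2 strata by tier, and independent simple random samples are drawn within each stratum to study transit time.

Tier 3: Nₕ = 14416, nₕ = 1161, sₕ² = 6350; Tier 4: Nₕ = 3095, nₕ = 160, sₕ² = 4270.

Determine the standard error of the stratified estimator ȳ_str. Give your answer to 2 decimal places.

2.05

Var(ȳ_str) = Σₕ Wₕ²(1 − fₕ)sₕ²/nₕ with Wₕ = Nₕ/N, N = 17511.
Tier 3: Wₕ = 0.82325395; term = 0.82325395²·(1 − 0.08053552)·6350/1161 = 3.4083494.
Tier 4: Wₕ = 0.17674605; term = 0.17674605²·(1 − 0.05169628)·4270/160 = 0.79059626.
Sum = 4.1989457.
SE = √(4.1989457) = 2.05.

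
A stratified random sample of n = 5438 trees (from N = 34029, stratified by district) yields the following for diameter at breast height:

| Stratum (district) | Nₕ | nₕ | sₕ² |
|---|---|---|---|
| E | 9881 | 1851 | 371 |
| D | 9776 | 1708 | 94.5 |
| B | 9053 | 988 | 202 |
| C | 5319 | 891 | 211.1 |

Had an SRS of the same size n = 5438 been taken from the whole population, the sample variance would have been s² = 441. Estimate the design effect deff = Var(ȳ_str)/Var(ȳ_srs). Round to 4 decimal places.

0.5168

Var(ȳ_str) = Σ Wₕ²(1−fₕ)sₕ²/nₕ with Wₕ = Nₕ/34029:
  E: (9881/34029)²·(1−1851/9881)·371/1851 = 0.013733637
  D: (9776/34029)²·(1−1708/9776)·94.5/1708 = 0.0037685358
  B: (9053/34029)²·(1−988/9053)·202/988 = 0.012891188
  C: (5319/34029)²·(1−891/5319)·211.1/891 = 0.0048189205
  → Var(ȳ_str) = 0.035212281.
Var(ȳ_srs) = (1 − 5438/34029)·441/5438 = 0.068136457.
deff = 0.035212281 / 0.068136457 = 0.5168.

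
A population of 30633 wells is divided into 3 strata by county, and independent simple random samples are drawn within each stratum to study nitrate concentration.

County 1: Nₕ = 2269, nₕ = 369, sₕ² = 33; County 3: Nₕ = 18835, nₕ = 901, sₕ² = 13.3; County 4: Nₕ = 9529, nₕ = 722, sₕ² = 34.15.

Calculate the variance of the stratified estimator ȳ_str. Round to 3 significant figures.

Var(ȳ_str) = Σₕ Wₕ²(1 − fₕ)sₕ²/nₕ with Wₕ = Nₕ/N, N = 30633.
County 1: Wₕ = 0.07407045; term = 0.07407045²·(1 − 0.16262671)·33/369 = 4.108626 × 10^-4.
County 3: Wₕ = 0.61485979; term = 0.61485979²·(1 − 0.04783647)·13.3/901 = 0.005313621.
County 4: Wₕ = 0.31106976; term = 0.31106976²·(1 − 0.07576871)·34.15/722 = 0.0042300916.
Sum = 0.0099545752.

0.00995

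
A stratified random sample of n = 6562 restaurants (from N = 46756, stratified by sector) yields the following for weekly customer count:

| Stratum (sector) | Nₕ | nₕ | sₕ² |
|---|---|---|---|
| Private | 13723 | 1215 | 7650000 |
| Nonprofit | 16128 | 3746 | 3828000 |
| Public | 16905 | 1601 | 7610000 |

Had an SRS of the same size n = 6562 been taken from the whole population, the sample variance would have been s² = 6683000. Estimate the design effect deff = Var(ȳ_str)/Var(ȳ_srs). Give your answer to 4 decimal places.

1.3138

Var(ȳ_str) = Σ Wₕ²(1−fₕ)sₕ²/nₕ with Wₕ = Nₕ/46756:
  Private: (13723/46756)²·(1−1215/13723)·7650000/1215 = 494.36463
  Nonprofit: (16128/46756)²·(1−3746/16128)·3828000/3746 = 93.347087
  Public: (16905/46756)²·(1−1601/16905)·7610000/1601 = 562.52102
  → Var(ȳ_str) = 1150.2327.
Var(ȳ_srs) = (1 − 6562/46756)·6683000/6562 = 875.50597.
deff = 1150.2327 / 875.50597 = 1.3138.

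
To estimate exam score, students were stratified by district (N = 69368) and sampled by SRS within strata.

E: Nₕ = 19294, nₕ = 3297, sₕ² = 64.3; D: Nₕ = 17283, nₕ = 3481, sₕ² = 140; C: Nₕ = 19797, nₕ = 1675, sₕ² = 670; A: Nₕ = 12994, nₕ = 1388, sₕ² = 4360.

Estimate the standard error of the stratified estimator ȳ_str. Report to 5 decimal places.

0.36265

Var(ȳ_str) = Σₕ Wₕ²(1 − fₕ)sₕ²/nₕ with Wₕ = Nₕ/N, N = 69368.
E: Wₕ = 0.27813978; term = 0.27813978²·(1 − 0.17088214)·64.3/3297 = 0.0012509343.
D: Wₕ = 0.24914946; term = 0.24914946²·(1 − 0.20141179)·140/3481 = 0.0019937322.
C: Wₕ = 0.28539096; term = 0.28539096²·(1 − 0.08460878)·670/1675 = 0.029822713.
A: Wₕ = 0.18731980; term = 0.18731980²·(1 − 0.10681853)·4360/1388 = 0.098447367.
Sum = 0.13151475.
SE = √(0.13151475) = 0.36265.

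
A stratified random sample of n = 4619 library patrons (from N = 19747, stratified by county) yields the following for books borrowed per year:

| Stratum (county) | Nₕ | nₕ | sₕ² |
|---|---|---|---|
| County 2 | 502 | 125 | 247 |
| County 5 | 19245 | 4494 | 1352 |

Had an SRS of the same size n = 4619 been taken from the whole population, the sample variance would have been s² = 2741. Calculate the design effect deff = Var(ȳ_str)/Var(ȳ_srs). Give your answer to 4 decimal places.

Var(ȳ_str) = Σ Wₕ²(1−fₕ)sₕ²/nₕ with Wₕ = Nₕ/19747:
  County 2: (502/19747)²·(1−125/502)·247/125 = 9.5902462 × 10^-4
  County 5: (19245/19747)²·(1−4494/19245)·1352/4494 = 0.21901847
  → Var(ȳ_str) = 0.21997749.
Var(ȳ_srs) = (1 − 4619/19747)·2741/4619 = 0.45461259.
deff = 0.21997749 / 0.45461259 = 0.4839.

0.4839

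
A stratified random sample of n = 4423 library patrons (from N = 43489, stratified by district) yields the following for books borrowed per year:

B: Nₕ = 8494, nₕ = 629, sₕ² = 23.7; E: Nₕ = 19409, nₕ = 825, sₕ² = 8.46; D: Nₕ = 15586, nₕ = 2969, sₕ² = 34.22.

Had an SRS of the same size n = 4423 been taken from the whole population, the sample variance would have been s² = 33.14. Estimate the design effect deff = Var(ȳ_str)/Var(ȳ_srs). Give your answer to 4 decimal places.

Var(ȳ_str) = Σ Wₕ²(1−fₕ)sₕ²/nₕ with Wₕ = Nₕ/43489:
  B: (8494/43489)²·(1−629/8494)·23.7/629 = 0.0013309135
  E: (19409/43489)²·(1−825/19409)·8.46/825 = 0.0019556896
  D: (15586/43489)²·(1−2969/15586)·34.22/2969 = 0.0011983998
  → Var(ȳ_str) = 0.0044850029.
Var(ȳ_srs) = (1 − 4423/43489)·33.14/4423 = 0.0067306203.
deff = 0.0044850029 / 0.0067306203 = 0.6664.

0.6664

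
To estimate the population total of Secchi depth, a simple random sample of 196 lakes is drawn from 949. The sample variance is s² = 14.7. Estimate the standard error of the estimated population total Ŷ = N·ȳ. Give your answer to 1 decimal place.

Var(Ŷ) = N²·Var(ȳ) = N²·(1 − n/N)·s²/n.
f = 196/949 = 0.20653319; Var(ȳ) = 0.79346681·14.7/196 = 0.059510011.
Var(Ŷ) = 949² · 0.059510011 = 53594.775.
SE(Ŷ) = √(53594.775) = 231.5.

231.5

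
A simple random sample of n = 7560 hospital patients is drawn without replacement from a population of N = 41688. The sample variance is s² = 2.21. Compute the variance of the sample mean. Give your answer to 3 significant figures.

2.39 × 10^-4

Under SRS without replacement, Var(ȳ) = (1 − f)·s²/n with f = n/N = 7560/41688 = 0.18134715.
Var(ȳ) = (1 − 0.18134715)·2.21/7560 = 0.81865285·2.9232804 × 10^-4 = 2.3931518 × 10^-4.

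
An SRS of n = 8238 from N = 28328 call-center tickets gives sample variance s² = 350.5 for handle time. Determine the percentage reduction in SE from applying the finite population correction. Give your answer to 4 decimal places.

15.7864

f = n/N = 8238/28328 = 0.29080768.
SE_no-fpc = √(s²/n) = 0.2062686; SE_fpc = √((1−f)s²/n) = 0.17370612.
Ratio = √(1−f) = 0.84213557. Reduction = 100·(1 − 0.84213557) = 15.7864%.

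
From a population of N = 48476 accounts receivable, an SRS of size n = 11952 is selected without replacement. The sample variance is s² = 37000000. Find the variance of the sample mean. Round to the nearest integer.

Under SRS without replacement, Var(ȳ) = (1 − f)·s²/n with f = n/N = 11952/48476 = 0.24655500.
Var(ȳ) = (1 − 0.24655500)·37000000/11952 = 0.75344500·3095.7162 = 2332.4519.

2332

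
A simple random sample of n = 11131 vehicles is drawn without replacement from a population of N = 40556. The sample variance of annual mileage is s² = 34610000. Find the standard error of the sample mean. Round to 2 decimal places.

Under SRS without replacement, Var(ȳ) = (1 − f)·s²/n with f = n/N = 11131/40556 = 0.27446001.
Var(ȳ) = (1 − 0.27446001)·34610000/11131 = 0.72553999·3109.3343 = 2255.9464.
SE(ȳ) = √(2255.9464) = 47.50.

47.50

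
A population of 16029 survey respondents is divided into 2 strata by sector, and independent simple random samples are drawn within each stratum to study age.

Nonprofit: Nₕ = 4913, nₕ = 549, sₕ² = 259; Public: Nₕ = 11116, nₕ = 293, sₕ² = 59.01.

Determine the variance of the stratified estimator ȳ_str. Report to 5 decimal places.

Var(ȳ_str) = Σₕ Wₕ²(1 − fₕ)sₕ²/nₕ with Wₕ = Nₕ/N, N = 16029.
Nonprofit: Wₕ = 0.30650696; term = 0.30650696²·(1 − 0.11174435)·259/549 = 0.039368246.
Public: Wₕ = 0.69349304; term = 0.69349304²·(1 − 0.02635840)·59.01/293 = 0.094306436.
Sum = 0.13367468.

0.13367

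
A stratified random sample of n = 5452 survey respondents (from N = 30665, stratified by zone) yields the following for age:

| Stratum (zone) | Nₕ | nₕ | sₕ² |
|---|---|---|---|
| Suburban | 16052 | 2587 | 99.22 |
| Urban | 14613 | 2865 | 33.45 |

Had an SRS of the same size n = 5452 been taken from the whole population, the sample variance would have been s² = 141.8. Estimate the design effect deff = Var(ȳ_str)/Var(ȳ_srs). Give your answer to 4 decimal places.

Var(ȳ_str) = Σ Wₕ²(1−fₕ)sₕ²/nₕ with Wₕ = Nₕ/30665:
  Suburban: (16052/30665)²·(1−2587/16052)·99.22/2587 = 0.0088156099
  Urban: (14613/30665)²·(1−2865/14613)·33.45/2865 = 0.0021315174
  → Var(ȳ_str) = 0.010947127.
Var(ȳ_srs) = (1 − 5452/30665)·141.8/5452 = 0.02138464.
deff = 0.010947127 / 0.02138464 = 0.5119.

0.5119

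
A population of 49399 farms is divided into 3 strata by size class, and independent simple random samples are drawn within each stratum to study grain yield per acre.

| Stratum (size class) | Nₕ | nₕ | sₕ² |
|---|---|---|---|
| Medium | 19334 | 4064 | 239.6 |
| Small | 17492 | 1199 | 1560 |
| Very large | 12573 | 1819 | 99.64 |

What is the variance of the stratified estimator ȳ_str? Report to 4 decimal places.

0.1621

Var(ȳ_str) = Σₕ Wₕ²(1 − fₕ)sₕ²/nₕ with Wₕ = Nₕ/N, N = 49399.
Medium: Wₕ = 0.39138444; term = 0.39138444²·(1 − 0.21019965)·239.6/4064 = 0.007132759.
Small: Wₕ = 0.35409624; term = 0.35409624²·(1 − 0.06854562)·1560/1199 = 0.15195312.
Very large: Wₕ = 0.25451932; term = 0.25451932²·(1 − 0.14467510)·99.64/1819 = 0.0030351045.
Sum = 0.16212098.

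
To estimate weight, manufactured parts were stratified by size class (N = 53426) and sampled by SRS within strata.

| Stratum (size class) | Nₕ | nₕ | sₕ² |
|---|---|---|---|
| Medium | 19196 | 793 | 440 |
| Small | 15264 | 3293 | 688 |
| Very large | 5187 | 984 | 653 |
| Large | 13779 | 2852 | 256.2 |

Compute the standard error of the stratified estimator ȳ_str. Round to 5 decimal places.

0.30307

Var(ȳ_str) = Σₕ Wₕ²(1 − fₕ)sₕ²/nₕ with Wₕ = Nₕ/N, N = 53426.
Medium: Wₕ = 0.35930072; term = 0.35930072²·(1 − 0.04131069)·440/793 = 0.068671026.
Small: Wₕ = 0.28570359; term = 0.28570359²·(1 − 0.21573637)·688/3293 = 0.013374889.
Very large: Wₕ = 0.09708756; term = 0.09708756²·(1 − 0.18970503)·653/984 = 0.0050686045.
Large: Wₕ = 0.25790813; term = 0.25790813²·(1 − 0.20698164)·256.2/2852 = 0.0047385223.
Sum = 0.091853042.
SE = √(0.091853042) = 0.30307.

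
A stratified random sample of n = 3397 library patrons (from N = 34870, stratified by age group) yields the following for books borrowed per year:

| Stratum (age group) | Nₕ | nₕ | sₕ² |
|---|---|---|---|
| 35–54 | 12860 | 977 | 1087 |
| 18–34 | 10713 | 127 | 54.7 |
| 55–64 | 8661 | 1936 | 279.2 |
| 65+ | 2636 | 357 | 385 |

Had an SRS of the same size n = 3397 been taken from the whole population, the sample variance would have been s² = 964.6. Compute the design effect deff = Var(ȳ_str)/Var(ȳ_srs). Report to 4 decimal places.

0.7501

Var(ȳ_str) = Σ Wₕ²(1−fₕ)sₕ²/nₕ with Wₕ = Nₕ/34870:
  35–54: (12860/34870)²·(1−977/12860)·1087/977 = 0.13982929
  18–34: (10713/34870)²·(1−127/10713)·54.7/127 = 0.040171931
  55–64: (8661/34870)²·(1−1936/8661)·279.2/1936 = 0.0069082253
  65+: (2636/34870)²·(1−357/2636)·385/357 = 0.0053281734
  → Var(ȳ_str) = 0.19223762.
Var(ȳ_srs) = (1 − 3397/34870)·964.6/3397 = 0.25629368.
deff = 0.19223762 / 0.25629368 = 0.7501.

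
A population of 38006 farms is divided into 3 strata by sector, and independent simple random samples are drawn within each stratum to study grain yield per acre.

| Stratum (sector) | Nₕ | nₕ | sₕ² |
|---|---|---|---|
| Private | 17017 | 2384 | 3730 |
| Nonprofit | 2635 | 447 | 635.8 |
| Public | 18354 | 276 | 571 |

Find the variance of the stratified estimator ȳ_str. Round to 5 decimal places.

Var(ȳ_str) = Σₕ Wₕ²(1 − fₕ)sₕ²/nₕ with Wₕ = Nₕ/N, N = 38006.
Private: Wₕ = 0.44774509; term = 0.44774509²·(1 − 0.14009520)·3730/2384 = 0.26972091.
Nonprofit: Wₕ = 0.06933116; term = 0.06933116²·(1 − 0.16963947)·635.8/447 = 0.0056772316.
Public: Wₕ = 0.48292375; term = 0.48292375²·(1 − 0.01503759)·571/276 = 0.47522996.
Sum = 0.7506281.

0.75063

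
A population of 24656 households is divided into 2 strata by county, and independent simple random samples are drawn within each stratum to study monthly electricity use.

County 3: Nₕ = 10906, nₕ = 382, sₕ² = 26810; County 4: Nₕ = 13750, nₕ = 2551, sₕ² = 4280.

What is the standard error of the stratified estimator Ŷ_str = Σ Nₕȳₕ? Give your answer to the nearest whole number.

91179

Var(Ŷ_str) = Σₕ Nₕ²(1 − fₕ)sₕ²/nₕ.
County 3: 10906²·(1 − 382/10906)·26810/382 = 8.0552641 × 10^9.
County 4: 13750²·(1 − 2551/13750)·4280/2551 = 2.5835404 × 10^8.
Sum = 8.3136181 × 10^9.
SE = √(8.3136181 × 10^9) = 91179.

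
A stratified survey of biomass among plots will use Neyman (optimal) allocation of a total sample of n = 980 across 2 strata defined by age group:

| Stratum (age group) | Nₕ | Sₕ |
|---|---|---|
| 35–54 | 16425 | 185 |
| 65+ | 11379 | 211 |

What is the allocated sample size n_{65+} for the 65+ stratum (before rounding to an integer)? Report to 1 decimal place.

432.6

Neyman allocation: nₕ = n·NₕSₕ / Σⱼ NⱼSⱼ.
Σ NⱼSⱼ = 16425·185 + 11379·211 = 5.439594 × 10^6.
n_{65+} = 980·11379·211 / (5.439594 × 10^6) = 432.6.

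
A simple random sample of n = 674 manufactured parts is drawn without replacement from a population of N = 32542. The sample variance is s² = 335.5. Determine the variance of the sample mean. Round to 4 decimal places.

Under SRS without replacement, Var(ȳ) = (1 − f)·s²/n with f = n/N = 674/32542 = 0.02071170.
Var(ȳ) = (1 − 0.02071170)·335.5/674 = 0.97928830·0.49777448 = 0.48746473.

0.4875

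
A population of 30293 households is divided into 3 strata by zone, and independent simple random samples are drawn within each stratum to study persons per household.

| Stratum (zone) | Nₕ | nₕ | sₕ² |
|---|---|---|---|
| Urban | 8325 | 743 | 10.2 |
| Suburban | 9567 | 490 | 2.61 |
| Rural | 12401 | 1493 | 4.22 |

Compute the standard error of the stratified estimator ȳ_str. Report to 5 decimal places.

0.04319

Var(ȳ_str) = Σₕ Wₕ²(1 − fₕ)sₕ²/nₕ with Wₕ = Nₕ/N, N = 30293.
Urban: Wₕ = 0.27481596; term = 0.27481596²·(1 − 0.08924925)·10.2/743 = 9.44267 × 10^-4.
Suburban: Wₕ = 0.31581553; term = 0.31581553²·(1 − 0.05121773)·2.61/490 = 5.0405505 × 10^-4.
Rural: Wₕ = 0.40936850; term = 0.40936850²·(1 − 0.12039352)·4.22/1493 = 4.1664858 × 10^-4.
Sum = 0.0018649706.
SE = √(0.0018649706) = 0.04319.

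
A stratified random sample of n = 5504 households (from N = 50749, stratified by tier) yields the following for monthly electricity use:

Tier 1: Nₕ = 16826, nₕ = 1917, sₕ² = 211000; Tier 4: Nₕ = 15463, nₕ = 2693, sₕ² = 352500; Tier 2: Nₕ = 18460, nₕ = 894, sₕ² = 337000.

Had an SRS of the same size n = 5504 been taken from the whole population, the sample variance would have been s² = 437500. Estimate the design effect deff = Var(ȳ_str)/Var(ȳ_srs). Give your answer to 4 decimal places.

Var(ȳ_str) = Σ Wₕ²(1−fₕ)sₕ²/nₕ with Wₕ = Nₕ/50749:
  Tier 1: (16826/50749)²·(1−1917/16826)·211000/1917 = 10.720987
  Tier 4: (15463/50749)²·(1−2693/15463)·352500/2693 = 10.03581
  Tier 2: (18460/50749)²·(1−894/18460)·337000/894 = 47.461557
  → Var(ȳ_str) = 68.218354.
Var(ȳ_srs) = (1 − 5504/50749)·437500/5504 = 70.866786.
deff = 68.218354 / 70.866786 = 0.9626.

0.9626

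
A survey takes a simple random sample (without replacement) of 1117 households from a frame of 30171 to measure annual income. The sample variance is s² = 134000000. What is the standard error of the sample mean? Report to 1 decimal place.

Under SRS without replacement, Var(ȳ) = (1 − f)·s²/n with f = n/N = 1117/30171 = 0.03702231.
Var(ȳ) = (1 − 0.03702231)·134000000/1117 = 0.96297769·119964.19 = 115522.84.
SE(ȳ) = √(115522.84) = 339.9.

339.9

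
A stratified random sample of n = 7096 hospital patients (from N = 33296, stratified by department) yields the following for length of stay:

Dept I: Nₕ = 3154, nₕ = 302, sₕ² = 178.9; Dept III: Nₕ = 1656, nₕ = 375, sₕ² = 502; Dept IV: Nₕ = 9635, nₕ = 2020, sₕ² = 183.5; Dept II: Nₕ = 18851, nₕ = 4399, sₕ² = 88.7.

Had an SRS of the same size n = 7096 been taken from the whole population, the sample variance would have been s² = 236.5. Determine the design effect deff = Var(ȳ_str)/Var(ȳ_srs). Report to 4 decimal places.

0.6991

Var(ȳ_str) = Σ Wₕ²(1−fₕ)sₕ²/nₕ with Wₕ = Nₕ/33296:
  Dept I: (3154/33296)²·(1−302/3154)·178.9/302 = 0.004806517
  Dept III: (1656/33296)²·(1−375/1656)·502/375 = 0.0025615202
  Dept IV: (9635/33296)²·(1−2020/9635)·183.5/2020 = 0.0060120447
  Dept II: (18851/33296)²·(1−4399/18851)·88.7/4399 = 0.0049550481
  → Var(ȳ_str) = 0.01833513.
Var(ȳ_srs) = (1 − 7096/33296)·236.5/7096 = 0.026225681.
deff = 0.01833513 / 0.026225681 = 0.6991.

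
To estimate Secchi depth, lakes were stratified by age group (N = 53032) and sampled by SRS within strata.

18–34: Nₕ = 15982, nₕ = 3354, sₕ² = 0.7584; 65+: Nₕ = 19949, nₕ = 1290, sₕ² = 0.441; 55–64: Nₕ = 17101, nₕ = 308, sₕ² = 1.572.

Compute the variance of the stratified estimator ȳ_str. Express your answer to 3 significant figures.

5.83 × 10^-4

Var(ȳ_str) = Σₕ Wₕ²(1 − fₕ)sₕ²/nₕ with Wₕ = Nₕ/N, N = 53032.
18–34: Wₕ = 0.30136521; term = 0.30136521²·(1 − 0.20986109)·0.7584/3354 = 1.6226504 × 10^-5.
65+: Wₕ = 0.37616911; term = 0.37616911²·(1 − 0.06466490)·0.441/1290 = 4.5246226 × 10^-5.
55–64: Wₕ = 0.32246568; term = 0.32246568²·(1 − 0.01801064)·1.572/308 = 5.2116544 × 10^-4.
Sum = 5.8263817 × 10^-4.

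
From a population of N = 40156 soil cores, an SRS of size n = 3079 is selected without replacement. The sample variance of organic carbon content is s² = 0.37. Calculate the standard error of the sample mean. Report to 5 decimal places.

0.01053

Under SRS without replacement, Var(ȳ) = (1 − f)·s²/n with f = n/N = 3079/40156 = 0.07667596.
Var(ȳ) = (1 − 0.07667596)·0.37/3079 = 0.92332404·1.2016889 × 10^-4 = 1.1095482 × 10^-4.
SE(ȳ) = √(1.1095482 × 10^-4) = 0.01053.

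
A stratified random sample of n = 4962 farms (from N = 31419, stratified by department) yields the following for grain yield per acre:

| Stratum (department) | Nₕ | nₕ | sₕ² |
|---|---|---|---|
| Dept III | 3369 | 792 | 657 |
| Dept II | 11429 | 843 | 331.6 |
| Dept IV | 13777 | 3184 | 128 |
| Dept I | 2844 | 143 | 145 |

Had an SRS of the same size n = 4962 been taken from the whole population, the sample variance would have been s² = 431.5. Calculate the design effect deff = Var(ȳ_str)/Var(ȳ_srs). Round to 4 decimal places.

Var(ȳ_str) = Σ Wₕ²(1−fₕ)sₕ²/nₕ with Wₕ = Nₕ/31419:
  Dept III: (3369/31419)²·(1−792/3369)·657/792 = 0.0072957661
  Dept II: (11429/31419)²·(1−843/11429)·331.6/843 = 0.04821058
  Dept IV: (13777/31419)²·(1−3184/13777)·128/3184 = 0.005943275
  Dept I: (2844/31419)²·(1−143/2844)·145/143 = 0.0078904437
  → Var(ȳ_str) = 0.069340065.
Var(ȳ_srs) = (1 − 4962/31419)·431.5/4962 = 0.073227175.
deff = 0.069340065 / 0.073227175 = 0.9469.

0.9469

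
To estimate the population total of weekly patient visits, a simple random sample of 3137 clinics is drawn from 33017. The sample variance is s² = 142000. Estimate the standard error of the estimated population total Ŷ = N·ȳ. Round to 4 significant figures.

211300

Var(Ŷ) = N²·Var(ȳ) = N²·(1 − n/N)·s²/n.
f = 3137/33017 = 0.09501166; Var(ȳ) = 0.90498834·142000/3137 = 40.965363.
Var(Ŷ) = 33017² · 40.965363 = 4.4657255 × 10^10.
SE(Ŷ) = √(4.4657255 × 10^10) = 211300.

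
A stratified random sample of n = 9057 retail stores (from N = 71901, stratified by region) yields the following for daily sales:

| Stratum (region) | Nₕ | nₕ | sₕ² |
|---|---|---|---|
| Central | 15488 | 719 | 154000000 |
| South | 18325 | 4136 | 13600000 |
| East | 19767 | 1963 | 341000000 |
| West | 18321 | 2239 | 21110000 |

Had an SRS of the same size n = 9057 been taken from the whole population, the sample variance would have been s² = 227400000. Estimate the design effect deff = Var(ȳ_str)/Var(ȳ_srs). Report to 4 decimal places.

1.0027

Var(ȳ_str) = Σ Wₕ²(1−fₕ)sₕ²/nₕ with Wₕ = Nₕ/71901:
  Central: (15488/71901)²·(1−719/15488)·154000000/719 = 9476.9459
  South: (18325/71901)²·(1−4136/18325)·13600000/4136 = 165.3805
  East: (19767/71901)²·(1−1963/19767)·341000000/1963 = 11825.583
  West: (18321/71901)²·(1−2239/18321)·21110000/2239 = 537.34537
  → Var(ȳ_str) = 22005.255.
Var(ȳ_srs) = (1 − 9057/71901)·227400000/9057 = 21944.97.
deff = 22005.255 / 21944.97 = 1.0027.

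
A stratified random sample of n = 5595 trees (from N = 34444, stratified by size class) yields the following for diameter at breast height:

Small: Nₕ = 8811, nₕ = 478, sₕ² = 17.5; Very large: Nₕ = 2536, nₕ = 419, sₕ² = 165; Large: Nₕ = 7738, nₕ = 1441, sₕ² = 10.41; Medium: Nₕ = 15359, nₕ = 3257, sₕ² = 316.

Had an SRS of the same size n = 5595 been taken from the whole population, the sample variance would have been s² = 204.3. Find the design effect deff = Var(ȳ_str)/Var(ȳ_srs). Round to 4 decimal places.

Var(ȳ_str) = Σ Wₕ²(1−fₕ)sₕ²/nₕ with Wₕ = Nₕ/34444:
  Small: (8811/34444)²·(1−478/8811)·17.5/478 = 0.0022657374
  Very large: (2536/34444)²·(1−419/2536)·165/419 = 0.0017820212
  Large: (7738/34444)²·(1−1441/7738)·10.41/1441 = 2.9670305 × 10^-4
  Medium: (15359/34444)²·(1−3257/15359)·316/3257 = 0.015200653
  → Var(ȳ_str) = 0.019545115.
Var(ȳ_srs) = (1 − 5595/34444)·204.3/5595 = 0.030583378.
deff = 0.019545115 / 0.030583378 = 0.6391.

0.6391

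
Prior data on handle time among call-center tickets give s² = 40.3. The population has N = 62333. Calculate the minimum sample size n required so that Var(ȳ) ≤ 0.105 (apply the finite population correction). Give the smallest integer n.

382

Without fpc, n₀ = s²/D = 40.3/0.105 = 383.8095.
With fpc, (1 − n/N)·s²/n ≤ D requires n ≥ n₀/(1 + n₀/N) = 383.8095/(1 + 383.8095/62333) = 381.4607.
Rounding up, n = 382.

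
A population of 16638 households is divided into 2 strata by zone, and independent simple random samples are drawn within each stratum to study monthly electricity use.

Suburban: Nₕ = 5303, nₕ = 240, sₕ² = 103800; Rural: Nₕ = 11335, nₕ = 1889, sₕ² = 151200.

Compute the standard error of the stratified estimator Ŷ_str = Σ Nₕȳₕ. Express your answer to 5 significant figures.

Var(Ŷ_str) = Σₕ Nₕ²(1 − fₕ)sₕ²/nₕ.
Suburban: 5303²·(1 − 240/5303)·103800/240 = 1.1612231 × 10^10.
Rural: 11335²·(1 − 1889/11335)·151200/1889 = 8.5701673 × 10^9.
Sum = 2.0182398 × 10^10.
SE = √(2.0182398 × 10^10) = 142060.

142060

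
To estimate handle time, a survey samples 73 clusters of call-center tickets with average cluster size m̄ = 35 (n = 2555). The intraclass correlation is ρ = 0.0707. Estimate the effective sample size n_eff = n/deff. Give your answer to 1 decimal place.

750.6

deff = 1 + (35 − 1)·0.0707 = 1 + 2.4038 = 3.4038.
n_eff = 2555 / 3.4038 = 750.6.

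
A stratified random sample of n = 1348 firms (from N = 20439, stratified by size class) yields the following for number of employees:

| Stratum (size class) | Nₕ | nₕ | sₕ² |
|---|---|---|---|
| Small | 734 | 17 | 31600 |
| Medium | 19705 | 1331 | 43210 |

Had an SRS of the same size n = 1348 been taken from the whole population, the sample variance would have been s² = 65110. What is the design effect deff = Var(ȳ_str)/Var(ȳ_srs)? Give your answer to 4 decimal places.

Var(ȳ_str) = Σ Wₕ²(1−fₕ)sₕ²/nₕ with Wₕ = Nₕ/20439:
  Small: (734/20439)²·(1−17/734)·31600/17 = 2.3417153
  Medium: (19705/20439)²·(1−1331/19705)·43210/1331 = 28.136306
  → Var(ȳ_str) = 30.478021.
Var(ȳ_srs) = (1 − 1348/20439)·65110/1348 = 45.11561.
deff = 30.478021 / 45.11561 = 0.6756.

0.6756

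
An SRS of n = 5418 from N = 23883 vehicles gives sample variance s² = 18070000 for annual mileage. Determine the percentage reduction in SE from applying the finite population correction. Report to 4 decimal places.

12.0714

f = n/N = 5418/23883 = 0.22685592.
SE_no-fpc = √(s²/n) = 57.751009; SE_fpc = √((1−f)s²/n) = 50.77966.
Ratio = √(1−f) = 0.87928612. Reduction = 100·(1 − 0.87928612) = 12.0714%.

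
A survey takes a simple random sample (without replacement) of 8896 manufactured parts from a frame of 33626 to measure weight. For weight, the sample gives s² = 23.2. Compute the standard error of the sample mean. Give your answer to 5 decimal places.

Under SRS without replacement, Var(ȳ) = (1 − f)·s²/n with f = n/N = 8896/33626 = 0.26455719.
Var(ȳ) = (1 − 0.26455719)·23.2/8896 = 0.73544281·0.0026079137 = 0.0019179714.
SE(ȳ) = √(0.0019179714) = 0.04379.

0.04379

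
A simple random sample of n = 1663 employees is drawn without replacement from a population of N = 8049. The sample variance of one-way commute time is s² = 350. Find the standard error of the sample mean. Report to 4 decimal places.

Under SRS without replacement, Var(ȳ) = (1 − f)·s²/n with f = n/N = 1663/8049 = 0.20660952.
Var(ȳ) = (1 − 0.20660952)·350/1663 = 0.79339048·0.21046302 = 0.16697936.
SE(ȳ) = √(0.16697936) = 0.4086.

0.4086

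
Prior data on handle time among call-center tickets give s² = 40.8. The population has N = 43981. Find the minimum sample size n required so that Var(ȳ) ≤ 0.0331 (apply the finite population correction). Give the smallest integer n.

Without fpc, n₀ = s²/D = 40.8/0.0331 = 1232.6284.
With fpc, (1 − n/N)·s²/n ≤ D requires n ≥ n₀/(1 + n₀/N) = 1232.6284/(1 + 1232.6284/43981) = 1199.0241.
Rounding up, n = 1200.

1200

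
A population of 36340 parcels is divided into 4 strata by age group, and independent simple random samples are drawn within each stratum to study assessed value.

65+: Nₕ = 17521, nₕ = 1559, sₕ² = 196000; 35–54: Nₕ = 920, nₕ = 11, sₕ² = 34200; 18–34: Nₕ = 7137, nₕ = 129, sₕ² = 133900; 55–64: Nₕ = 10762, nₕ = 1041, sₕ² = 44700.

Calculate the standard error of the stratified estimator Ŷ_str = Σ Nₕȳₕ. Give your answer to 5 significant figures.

306870

Var(Ŷ_str) = Σₕ Nₕ²(1 − fₕ)sₕ²/nₕ.
65+: 17521²·(1 − 1559/17521)·196000/1559 = 3.516059 × 10^10.
35–54: 920²·(1 − 11/920)·34200/11 = 2.6000705 × 10^9.
18–34: 7137²·(1 − 129/7137)·133900/129 = 5.1915932 × 10^10.
55–64: 10762²·(1 − 1041/10762)·44700/1041 = 4.492217 × 10^9.
Sum = 9.416881 × 10^10.
SE = √(9.416881 × 10^10) = 306870.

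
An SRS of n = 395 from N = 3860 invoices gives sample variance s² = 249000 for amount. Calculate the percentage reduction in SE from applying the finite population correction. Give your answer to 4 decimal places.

5.2546

f = n/N = 395/3860 = 0.10233161.
SE_no-fpc = √(s²/n) = 25.107364; SE_fpc = √((1−f)s²/n) = 23.788064.
Ratio = √(1−f) = 0.94745364. Reduction = 100·(1 − 0.94745364) = 5.2546%.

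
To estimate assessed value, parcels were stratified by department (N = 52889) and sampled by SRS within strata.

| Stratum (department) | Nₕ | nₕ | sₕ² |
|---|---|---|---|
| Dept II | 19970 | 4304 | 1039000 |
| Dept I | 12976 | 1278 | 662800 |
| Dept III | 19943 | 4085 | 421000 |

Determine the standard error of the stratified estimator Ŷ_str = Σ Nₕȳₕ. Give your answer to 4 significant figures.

Var(Ŷ_str) = Σₕ Nₕ²(1 − fₕ)sₕ²/nₕ.
Dept II: 19970²·(1 − 4304/19970)·1039000/4304 = 7.5523042 × 10^10.
Dept I: 12976²·(1 − 1278/12976)·662800/1278 = 7.8723447 × 10^10.
Dept III: 19943²·(1 − 4085/19943)·421000/4085 = 3.2593345 × 10^10.
Sum = 1.8683983 × 10^11.
SE = √(1.8683983 × 10^11) = 432200.

432200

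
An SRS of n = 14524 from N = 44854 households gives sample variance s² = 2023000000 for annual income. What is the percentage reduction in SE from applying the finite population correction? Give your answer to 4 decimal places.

17.7690

f = n/N = 14524/44854 = 0.32380613.
SE_no-fpc = √(s²/n) = 373.21133; SE_fpc = √((1−f)s²/n) = 306.89544.
Ratio = √(1−f) = 0.82231008. Reduction = 100·(1 − 0.82231008) = 17.7690%.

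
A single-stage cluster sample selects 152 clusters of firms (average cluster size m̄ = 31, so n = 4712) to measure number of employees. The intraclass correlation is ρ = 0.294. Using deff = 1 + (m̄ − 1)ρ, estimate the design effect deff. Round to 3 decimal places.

deff = 1 + (31 − 1)·0.294 = 1 + 8.82 = 9.82.

9.820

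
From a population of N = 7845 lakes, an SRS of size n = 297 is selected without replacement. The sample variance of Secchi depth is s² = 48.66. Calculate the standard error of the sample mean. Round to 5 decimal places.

0.39703

Under SRS without replacement, Var(ȳ) = (1 − f)·s²/n with f = n/N = 297/7845 = 0.03785851.
Var(ȳ) = (1 − 0.03785851)·48.66/297 = 0.96214149·0.16383838 = 0.15763571.
SE(ȳ) = √(0.15763571) = 0.39703.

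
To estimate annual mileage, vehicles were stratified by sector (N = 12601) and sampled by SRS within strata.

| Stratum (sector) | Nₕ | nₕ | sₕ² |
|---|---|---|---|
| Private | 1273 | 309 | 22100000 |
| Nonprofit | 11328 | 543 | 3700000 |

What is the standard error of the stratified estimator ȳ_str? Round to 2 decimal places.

76.13

Var(ȳ_str) = Σₕ Wₕ²(1 − fₕ)sₕ²/nₕ with Wₕ = Nₕ/N, N = 12601.
Private: Wₕ = 0.10102373; term = 0.10102373²·(1 − 0.24273370)·22100000/309 = 552.75058.
Nonprofit: Wₕ = 0.89897627; term = 0.89897627²·(1 − 0.04793432)·3700000/543 = 5242.8238.
Sum = 5795.5744.
SE = √(5795.5744) = 76.13.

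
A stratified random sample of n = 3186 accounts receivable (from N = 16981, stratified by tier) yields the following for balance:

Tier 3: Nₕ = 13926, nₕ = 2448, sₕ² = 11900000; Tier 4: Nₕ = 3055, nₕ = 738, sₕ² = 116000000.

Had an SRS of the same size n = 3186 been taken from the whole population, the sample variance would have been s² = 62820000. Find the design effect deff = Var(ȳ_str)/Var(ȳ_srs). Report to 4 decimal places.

0.4091

Var(ȳ_str) = Σ Wₕ²(1−fₕ)sₕ²/nₕ with Wₕ = Nₕ/16981:
  Tier 3: (13926/16981)²·(1−2448/13926)·11900000/2448 = 2694.6455
  Tier 4: (3055/16981)²·(1−738/3055)·116000000/738 = 3858.4453
  → Var(ȳ_str) = 6553.0908.
Var(ȳ_srs) = (1 − 3186/16981)·62820000/3186 = 16018.085.
deff = 6553.0908 / 16018.085 = 0.4091.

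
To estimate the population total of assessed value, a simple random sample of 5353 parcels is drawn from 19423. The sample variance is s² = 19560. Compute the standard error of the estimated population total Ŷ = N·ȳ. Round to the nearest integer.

31600

Var(Ŷ) = N²·Var(ȳ) = N²·(1 − n/N)·s²/n.
f = 5353/19423 = 0.27560109; Var(ȳ) = 0.72439891·19560/5353 = 2.6469723.
Var(Ŷ) = 19423² · 2.6469723 = 9.9857805 × 10^8.
SE(Ŷ) = √(9.9857805 × 10^8) = 31600.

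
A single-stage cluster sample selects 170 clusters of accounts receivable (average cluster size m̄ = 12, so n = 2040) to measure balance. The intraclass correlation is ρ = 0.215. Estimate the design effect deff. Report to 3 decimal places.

3.365

deff = 1 + (12 − 1)·0.215 = 1 + 2.365 = 3.365.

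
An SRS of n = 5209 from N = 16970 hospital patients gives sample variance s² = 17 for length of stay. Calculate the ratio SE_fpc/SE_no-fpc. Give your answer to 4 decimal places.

0.8325

f = n/N = 5209/16970 = 0.30695345.
SE_no-fpc = √(s²/n) = 0.057127771; SE_fpc = √((1−f)s²/n) = 0.047558537.
Ratio = √(1−f) = 0.83249418.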